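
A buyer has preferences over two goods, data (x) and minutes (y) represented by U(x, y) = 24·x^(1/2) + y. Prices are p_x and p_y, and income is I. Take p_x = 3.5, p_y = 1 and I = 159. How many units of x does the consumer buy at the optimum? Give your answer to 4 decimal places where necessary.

x* = 11.7551

Utility is quasi-linear in y; the FOC for x is 12/√x = p_x/p_y.
Thus x* = (12·p_y/p_x)² — independent of I — with the rest of income spent on y.
Plugging in: x* = (12·1/3.5)² = 11.7551.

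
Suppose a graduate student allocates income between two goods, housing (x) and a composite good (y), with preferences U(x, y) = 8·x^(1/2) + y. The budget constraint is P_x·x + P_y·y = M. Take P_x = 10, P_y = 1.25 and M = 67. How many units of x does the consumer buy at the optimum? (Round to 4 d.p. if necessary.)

Utility is quasi-linear in y; the FOC for x is 4/√x = P_x/P_y.
Thus x* = (4·P_y/P_x)² — independent of M — with the rest of income spent on y.
Plugging in: x* = (4·1.25/10)² = 0.25.

x* = 0.25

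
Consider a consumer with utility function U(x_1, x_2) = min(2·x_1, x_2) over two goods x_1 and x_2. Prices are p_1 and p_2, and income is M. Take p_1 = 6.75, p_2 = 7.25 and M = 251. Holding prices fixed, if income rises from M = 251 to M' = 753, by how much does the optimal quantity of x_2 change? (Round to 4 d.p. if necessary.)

With perfect complements, no substitution: consume in ratio x_1:x_2 = 1:2.
Budget: p_1·x_1 + p_2·2·x_1 = M, so (p_1 + 2·p_2)·x_1 = M.
Demand: x_1*(p_1,p_2,M) = M/(p_1 + 2·p_2), x_2* = 2·M/(p_1 + 2·p_2).
Here 6.75 + 2·7.25 = 21.25, giving x_2* = 23.6235.
At M' = 753: x_2* = 70.8706. Change: 70.8706 − 23.6235 = 47.2471.

Δx_2* = 47.2471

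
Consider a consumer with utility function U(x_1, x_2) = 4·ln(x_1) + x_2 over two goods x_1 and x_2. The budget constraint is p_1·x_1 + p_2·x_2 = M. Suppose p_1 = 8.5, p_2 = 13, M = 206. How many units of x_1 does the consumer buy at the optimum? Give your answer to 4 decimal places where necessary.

Set MRS = p_1/p_2: (4/x_1)/1 = p_1/p_2.
So x_1*(p_1,p_2) = 4·p_2/p_1, independent of income; and x_2* = (M − 4·p_2)/p_2.
At the given prices: x_1* = 4·13/8.5 = 6.1176.

x_1* = 6.1176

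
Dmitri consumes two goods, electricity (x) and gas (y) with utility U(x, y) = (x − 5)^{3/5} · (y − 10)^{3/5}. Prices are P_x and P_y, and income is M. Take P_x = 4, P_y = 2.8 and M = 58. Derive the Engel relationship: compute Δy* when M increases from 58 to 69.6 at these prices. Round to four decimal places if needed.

This is Cobb-Douglas in (x−5, y−10): tangency gives 0.6·P_y·(y−10) = 0.6·P_x·(x−5).
Substituting into the budget: x* = 5 + 0.5·(M − 5·P_x − 10·P_y)/P_x, and y* = 10 + 0.5·(…)/P_y.
Discretionary income = 58 − 5·4 − 10·2.8 = 10; y* = 10 + 0.5·10/2.8 = 11.7857.
At M' = 69.6: y* = 13.8571. Change: 13.8571 − 11.7857 = 2.0714.

Δy* = 2.0714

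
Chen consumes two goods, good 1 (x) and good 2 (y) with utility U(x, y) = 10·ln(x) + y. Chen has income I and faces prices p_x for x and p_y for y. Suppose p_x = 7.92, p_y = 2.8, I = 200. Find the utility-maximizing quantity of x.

x* = 3.5354

Set MRS = p_x/p_y: (10/x)/1 = p_x/p_y.
So x*(p_x,p_y) = 10·p_y/p_x, independent of income; and y* = (I − 10·p_y)/p_y.
At the given prices: x* = 10·2.8/7.92 = 3.5354.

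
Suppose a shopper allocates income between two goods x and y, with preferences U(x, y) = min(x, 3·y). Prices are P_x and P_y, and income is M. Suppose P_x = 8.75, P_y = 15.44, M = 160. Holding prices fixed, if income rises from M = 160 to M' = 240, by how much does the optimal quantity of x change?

Δx* = 5.7568

With perfect complements, no substitution: consume in ratio x:y = 3:1.
Budget: P_x·x + P_y·(1/3)·x = M, so (3·P_x + P_y)·x = 3·M.
Demand: x*(P_x,P_y,M) = 3·M/(3·P_x + P_y), y* = M/(3·P_x + P_y).
Here 3·8.75 + 15.44 = 41.69, giving x* = 11.5136.
At M' = 240: x* = 17.2703. Change: 17.2703 − 11.5136 = 5.7568.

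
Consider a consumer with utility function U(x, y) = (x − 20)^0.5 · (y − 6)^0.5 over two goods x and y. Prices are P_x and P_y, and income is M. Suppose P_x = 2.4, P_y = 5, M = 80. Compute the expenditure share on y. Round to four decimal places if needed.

MRS = (y−6)/(x−20). Tangency with P_x/P_y gives y−6 = (P_x/P_y)·(x−20).
Substituting into the budget: x* = 20 + 0.5·(M − 20·P_x − 6·P_y)/P_x, and y* = 6 + 0.5·(…)/P_y.
Discretionary income = 80 − 20·2.4 − 6·5 = 2; x* = 20 + 0.5·2/2.4 = 20.4167; y* = 6 + 0.5·2/5 = 6.2.
Expenditure on y: 5·6.2 = 31; share = 0.3875.

share on y = 0.3875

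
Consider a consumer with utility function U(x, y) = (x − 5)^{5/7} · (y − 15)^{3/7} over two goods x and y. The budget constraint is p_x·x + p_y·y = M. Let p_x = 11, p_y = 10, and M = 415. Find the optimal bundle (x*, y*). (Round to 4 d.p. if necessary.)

x* = 16.9318, y* = 22.875

This is Cobb-Douglas in (x−5, y−15): tangency gives 5/7·p_y·(y−15) = 3/7·p_x·(x−5).
After buying the subsistence bundle (5, 15), a share 0.625 of the remaining income goes to x: x* = 5 + 0.625·(M − 5p_x − 15p_y)/p_x.
Discretionary income = 415 − 5·11 − 15·10 = 210; x* = 5 + 0.625·210/11 = 16.9318; y* = 15 + 0.375·210/10 = 22.875.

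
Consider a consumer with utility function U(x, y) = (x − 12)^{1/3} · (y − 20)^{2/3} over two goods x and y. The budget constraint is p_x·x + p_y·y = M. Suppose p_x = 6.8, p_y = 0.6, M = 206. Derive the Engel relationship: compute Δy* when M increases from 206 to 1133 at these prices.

Δy* = 1030

MRS = (1/2)·(y−20)/(x−12). Tangency with p_x/p_y gives y−20 = 2·(p_x/p_y)·(x−12).
Substituting into the budget: x* = 12 + 1/3·(M − 12·p_x − 20·p_y)/p_x, and y* = 20 + 2/3·(…)/p_y.
Discretionary income = 206 − 12·6.8 − 20·0.6 = 112.4; y* = 20 + 2/3·112.4/0.6 = 144.8889.
At M' = 1133: y* = 1174.8889. Change: 1174.8889 − 144.8889 = 1030.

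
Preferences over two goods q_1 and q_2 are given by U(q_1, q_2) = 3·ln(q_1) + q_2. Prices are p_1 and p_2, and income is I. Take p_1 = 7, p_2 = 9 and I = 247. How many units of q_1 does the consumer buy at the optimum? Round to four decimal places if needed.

q_1* = 3.8571

Set MRS = p_1/p_2: (3/q_1)/1 = p_1/p_2.
So q_1*(p_1,p_2) = 3·p_2/p_1, independent of income; and q_2* = (I − 3·p_2)/p_2.
At the given prices: q_1* = 3·9/7 = 3.8571.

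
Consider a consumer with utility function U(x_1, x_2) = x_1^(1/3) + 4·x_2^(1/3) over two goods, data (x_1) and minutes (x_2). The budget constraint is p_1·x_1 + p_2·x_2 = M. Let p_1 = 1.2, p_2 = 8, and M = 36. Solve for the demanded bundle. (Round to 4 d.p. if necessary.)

x_1* = 7.32, x_2* = 3.402

MRS = MU_x_1/MU_x_2 = (1/4)·(x_2/x_1)^(2/3). Set equal to p_1/p_2.
Solve for the ratio: x_2/x_1 = [4·p_1/p_2]^(1.5).
Substitute x_2 = (x_2/x_1)·x_1 into the budget: x_1* = M/(p_1 + p_2·(x_2/x_1)).
Numerically x_2/x_1 = 0.464758, so x_1* = 36/(1.2 + 8·0.464758) = 7.32 and x_2* = 0.464758·7.32 = 3.402.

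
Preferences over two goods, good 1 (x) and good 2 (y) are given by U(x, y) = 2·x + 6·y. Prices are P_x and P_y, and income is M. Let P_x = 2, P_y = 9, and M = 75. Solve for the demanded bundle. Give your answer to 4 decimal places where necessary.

Linear utility — the consumer picks whichever good has higher MU/price: 2/2 = 1 vs 6/9 = 0.6667.
x gives more utility per dollar, so spend all income on x: x* = M/P_x, y* = 0.
Numerically: x* = 37.5, y* = 0.

x* = 37.5, y* = 0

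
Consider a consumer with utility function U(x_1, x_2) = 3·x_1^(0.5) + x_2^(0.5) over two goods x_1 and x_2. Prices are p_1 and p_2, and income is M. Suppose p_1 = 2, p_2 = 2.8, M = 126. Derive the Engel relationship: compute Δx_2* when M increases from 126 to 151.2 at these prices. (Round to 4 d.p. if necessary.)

Δx_2* = 0.6618

MU_x_1 ∝ 3·x_1^(-0.5), MU_x_2 ∝ x_2^(-0.5), so MRS = 3·(x_2/x_1)^(0.5) = p_1/p_2.
Solve for the ratio: x_2/x_1 = [(1/3)·p_1/p_2]^(2).
With the ratio pinned down, the budget gives x_1* = M/(p_1 + p_2·(x_2/x_1)) and x_2* = (x_2/x_1)·x_1*.
Numerically x_2/x_1 = 0.056689, so x_1* = 126/(2 + 2.8·0.056689) = 58.3676 and x_2* = 0.056689·58.3676 = 3.3088.
At M' = 151.2: x_2* = 3.9706. Change: 3.9706 − 3.3088 = 0.6618.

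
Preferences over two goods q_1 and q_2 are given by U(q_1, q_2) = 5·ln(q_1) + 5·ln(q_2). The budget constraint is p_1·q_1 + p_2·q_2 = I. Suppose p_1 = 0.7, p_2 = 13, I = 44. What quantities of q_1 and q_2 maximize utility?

The MRS is q_2/q_1. Set MRS = p_1/p_2.
Rearranging, p_2·q_2 = p_1·q_1. Substituting into the budget gives p_1·q_1·(1 + 1) = I.
Demand: q_1*(p_1,p_2,I) = 0.5·I/p_1 and q_2* = 0.5·I/p_2.
At p_1=0.7, p_2=13, I=44: q_1* = 0.5·44/0.7 = 31.4286, q_2* = 1.6923.

q_1* = 31.4286, q_2* = 1.6923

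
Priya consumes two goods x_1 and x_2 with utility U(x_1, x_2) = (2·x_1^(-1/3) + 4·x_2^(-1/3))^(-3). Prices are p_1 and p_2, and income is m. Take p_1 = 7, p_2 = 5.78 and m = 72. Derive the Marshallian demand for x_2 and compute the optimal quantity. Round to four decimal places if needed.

MU_x_1 ∝ 2·x_1^(-4/3), MU_x_2 ∝ 4·x_2^(-4/3), so MRS = (1/2)·(x_2/x_1)^(4/3) = p_1/p_2.
Hence x_2/x_1 = (2·p_1/p_2)^(1/(4/3)), i.e. raised to the 0.75 power.
Substitute x_2 = (x_2/x_1)·x_1 into the budget: x_1* = m/(p_1 + p_2·(x_2/x_1)).
Numerically x_2/x_1 = 1.941557, so x_1* = 72/(7 + 5.78·1.941557) = 3.9512 and x_2* = 1.941557·3.9512 = 7.6715.

x_2* = 7.6715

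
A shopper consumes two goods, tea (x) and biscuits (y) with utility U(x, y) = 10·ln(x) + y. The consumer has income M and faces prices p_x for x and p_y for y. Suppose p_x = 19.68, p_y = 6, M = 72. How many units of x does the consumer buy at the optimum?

At the given prices: x* = 10·6/19.68 = 3.0488.

x* = 3.0488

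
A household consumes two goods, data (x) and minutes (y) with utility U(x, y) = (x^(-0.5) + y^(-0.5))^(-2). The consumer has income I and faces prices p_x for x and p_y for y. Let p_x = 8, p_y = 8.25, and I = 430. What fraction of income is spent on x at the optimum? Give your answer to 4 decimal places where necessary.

share on x = 0.4974

MU_x ∝ x^(-1.5), MU_y ∝ y^(-1.5), so MRS = (y/x)^(1.5) = p_x/p_y.
Solve for the ratio: y/x = [p_x/p_y]^(2/3).
Substitute y = (y/x)·x into the budget: x* = I/(p_x + p_y·(y/x)).
Numerically y/x = 0.979695, so x* = 430/(8 + 8.25·0.979695) = 26.7372 and y* = 0.979695·26.7372 = 26.1943.
Expenditure on x: 8·26.7372 = 213.8974; share = 0.4974.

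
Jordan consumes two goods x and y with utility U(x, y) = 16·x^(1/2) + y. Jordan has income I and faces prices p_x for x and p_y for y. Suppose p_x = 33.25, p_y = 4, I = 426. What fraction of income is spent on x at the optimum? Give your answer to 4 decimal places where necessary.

share on x = 0.0723

Solve: √x = 8·p_y/p_x, so x*(p_x,p_y) = (8·p_y/p_x)², and y* = (I − p_x·x*)/p_y.
Plugging in: x* = (8·4/33.25)² = 0.9262, y* = 98.8008.
Expenditure on x: 33.25·0.9262 = 30.797; share = 0.0723.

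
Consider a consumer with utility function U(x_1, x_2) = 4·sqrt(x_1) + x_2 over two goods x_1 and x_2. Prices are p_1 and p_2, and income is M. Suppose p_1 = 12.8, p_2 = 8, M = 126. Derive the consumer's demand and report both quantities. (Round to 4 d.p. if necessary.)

Utility is quasi-linear in x_2; the FOC for x_1 is 2/√x_1 = p_1/p_2.
Thus x_1* = (2·p_2/p_1)² — independent of M — with the rest of income spent on x_2.
Plugging in: x_1* = (2·8/12.8)² = 1.5625, x_2* = 13.25.

x_1* = 1.5625, x_2* = 13.25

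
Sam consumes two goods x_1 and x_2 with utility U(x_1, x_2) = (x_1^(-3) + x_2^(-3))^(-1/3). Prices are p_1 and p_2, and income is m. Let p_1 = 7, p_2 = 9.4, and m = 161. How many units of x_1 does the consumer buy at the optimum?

MRS = MU_x_1/MU_x_2 = (x_2/x_1)^(4). Set equal to p_1/p_2.
Solve for the ratio: x_2/x_1 = [p_1/p_2]^(0.25).
Substitute x_2 = (x_2/x_1)·x_1 into the budget: x_1* = m/(p_1 + p_2·(x_2/x_1)).
Numerically x_2/x_1 = 0.92895, so x_1* = 161/(7 + 9.4·0.92895) = 10.2338.

x_1* = 10.2338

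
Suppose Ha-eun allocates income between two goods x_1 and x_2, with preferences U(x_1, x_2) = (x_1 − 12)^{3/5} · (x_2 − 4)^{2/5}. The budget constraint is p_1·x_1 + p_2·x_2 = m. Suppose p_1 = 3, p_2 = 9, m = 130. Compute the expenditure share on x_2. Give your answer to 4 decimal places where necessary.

MRS = (3/2)·(x_2−4)/(x_1−12). Tangency with p_1/p_2 gives x_2−4 = (2/3)·(p_1/p_2)·(x_1−12).
Substituting into the budget: x_1* = 12 + 0.6·(m − 12·p_1 − 4·p_2)/p_1, and x_2* = 4 + 0.4·(…)/p_2.
Discretionary income = 130 − 12·3 − 4·9 = 58; x_1* = 12 + 0.6·58/3 = 23.6; x_2* = 4 + 0.4·58/9 = 6.5778.
Expenditure on x_2: 9·6.5778 = 59.2; share = 0.4554.

share on x_2 = 0.4554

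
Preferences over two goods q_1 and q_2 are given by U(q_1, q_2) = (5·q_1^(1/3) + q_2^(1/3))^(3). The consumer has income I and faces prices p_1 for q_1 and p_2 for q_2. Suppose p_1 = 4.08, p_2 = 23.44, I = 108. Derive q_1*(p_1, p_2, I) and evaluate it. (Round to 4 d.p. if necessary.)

MU_q_1 ∝ 5·q_1^(-2/3), MU_q_2 ∝ q_2^(-2/3), so MRS = 5·(q_2/q_1)^(2/3) = p_1/p_2.
Hence q_2/q_1 = ((1/5)·p_1/p_2)^(1/(2/3)), i.e. raised to the 1.5 power.
Substitute q_2 = (q_2/q_1)·q_1 into the budget: q_1* = I/(p_1 + p_2·(q_2/q_1)).
Numerically q_2/q_1 = 0.006495, so q_1* = 108/(4.08 + 23.44·0.006495) = 25.5183.

q_1* = 25.5183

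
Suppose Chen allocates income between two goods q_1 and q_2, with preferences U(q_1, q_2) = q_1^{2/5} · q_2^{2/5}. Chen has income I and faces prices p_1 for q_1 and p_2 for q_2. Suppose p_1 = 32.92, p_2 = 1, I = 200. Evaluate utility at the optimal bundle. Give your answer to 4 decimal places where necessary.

V = 9.8405

Tangency: MRS = q_2/q_1 = p_1/p_2.
So 0.4·p_2·q_2 = 0.4·p_1·q_1; combined with the budget, a share 0.5 of income goes to q_1.
Demand: q_1*(p_1,p_2,I) = 0.5·I/p_1 and q_2* = 0.5·I/p_2.
At p_1=32.92, p_2=1, I=200: q_1* = 0.5·200/32.92 = 3.0377, q_2* = 100.
Utility at the optimum: U(3.0377, 100) = 9.8405.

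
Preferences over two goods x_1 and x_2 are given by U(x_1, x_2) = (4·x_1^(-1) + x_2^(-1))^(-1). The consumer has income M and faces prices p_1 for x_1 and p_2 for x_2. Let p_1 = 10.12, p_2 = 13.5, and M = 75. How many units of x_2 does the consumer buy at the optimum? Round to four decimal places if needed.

Numerically x_2/x_1 = 0.432906, so x_1* = 75/(10.12 + 13.5·0.432906) = 4.698 and x_2* = 0.432906·4.698 = 2.0338.

x_2* = 2.0338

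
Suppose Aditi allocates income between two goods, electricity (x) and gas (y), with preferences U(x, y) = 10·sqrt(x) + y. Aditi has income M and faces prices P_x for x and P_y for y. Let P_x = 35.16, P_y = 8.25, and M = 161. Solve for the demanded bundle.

Set MRS = P_x/P_y: 5·x^(−1/2) = P_x/P_y.
Thus x* = (5·P_y/P_x)² — independent of M — with the rest of income spent on y.
Plugging in: x* = (5·8.25/35.16)² = 1.3764, y* = 13.6491.

x* = 1.3764, y* = 13.6491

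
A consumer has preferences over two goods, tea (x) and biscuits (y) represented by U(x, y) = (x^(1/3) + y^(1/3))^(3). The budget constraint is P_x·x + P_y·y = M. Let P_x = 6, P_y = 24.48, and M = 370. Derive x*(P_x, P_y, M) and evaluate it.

x* = 41.2466

MRS = MU_x/MU_y = (y/x)^(2/3). Set equal to P_x/P_y.
Hence y/x = (P_x/P_y)^(1/(2/3)), i.e. raised to the 1.5 power.
With the ratio pinned down, the budget gives x* = M/(P_x + P_y·(y/x)) and y* = (y/x)·x*.
Numerically y/x = 0.121342, so x* = 370/(6 + 24.48·0.121342) = 41.2466.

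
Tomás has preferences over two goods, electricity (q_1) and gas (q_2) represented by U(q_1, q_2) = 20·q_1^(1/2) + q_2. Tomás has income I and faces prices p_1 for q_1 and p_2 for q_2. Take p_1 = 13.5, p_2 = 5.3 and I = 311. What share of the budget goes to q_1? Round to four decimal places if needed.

share on q_1 = 0.669

Solve: √q_1 = 10·p_2/p_1, so q_1*(p_1,p_2) = (10·p_2/p_1)², and q_2* = (I − p_1·q_1*)/p_2.
Plugging in: q_1* = (10·5.3/13.5)² = 15.4129, q_2* = 19.42.
Expenditure on q_1: 13.5·15.4129 = 208.0741; share = 0.669.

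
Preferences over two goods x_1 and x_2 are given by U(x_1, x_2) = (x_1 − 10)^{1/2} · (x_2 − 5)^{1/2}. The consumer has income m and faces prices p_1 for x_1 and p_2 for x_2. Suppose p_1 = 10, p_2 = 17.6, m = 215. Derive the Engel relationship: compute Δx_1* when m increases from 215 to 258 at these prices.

Δx_1* = 2.15

This is Cobb-Douglas in (x_1−10, x_2−5): tangency gives 0.5·p_2·(x_2−5) = 0.5·p_1·(x_1−10).
After buying the subsistence bundle (10, 5), a share 0.5 of the remaining income goes to x_1: x_1* = 10 + 0.5·(m − 10p_1 − 5p_2)/p_1.
Discretionary income = 215 − 10·10 − 5·17.6 = 27; x_1* = 10 + 0.5·27/10 = 11.35.
At m' = 258: x_1* = 13.5. Change: 13.5 − 11.35 = 2.15.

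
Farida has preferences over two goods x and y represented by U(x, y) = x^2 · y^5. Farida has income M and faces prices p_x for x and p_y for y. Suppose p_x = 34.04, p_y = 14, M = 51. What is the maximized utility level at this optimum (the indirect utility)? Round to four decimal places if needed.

V = 21.8573

The MRS is (2/5)·y/x. Set MRS = p_x/p_y.
So 2·p_y·y = 5·p_x·x; combined with the budget, a share 2/7 of income goes to x.
Demand: x*(p_x,p_y,M) = 2/7·M/p_x and y* = 5/7·M/p_y.
At p_x=34.04, p_y=14, M=51: x* = 2/7·51/34.04 = 0.4281, y* = 2.602.
Utility at the optimum: U(0.4281, 2.602) = 21.8573.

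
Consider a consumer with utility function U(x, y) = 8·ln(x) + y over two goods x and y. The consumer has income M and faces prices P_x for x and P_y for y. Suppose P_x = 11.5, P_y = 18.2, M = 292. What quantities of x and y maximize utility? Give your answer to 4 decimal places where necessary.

At the given prices: x* = 8·18.2/11.5 = 12.6609, and y* = 8.044.

x* = 12.6609, y* = 8.044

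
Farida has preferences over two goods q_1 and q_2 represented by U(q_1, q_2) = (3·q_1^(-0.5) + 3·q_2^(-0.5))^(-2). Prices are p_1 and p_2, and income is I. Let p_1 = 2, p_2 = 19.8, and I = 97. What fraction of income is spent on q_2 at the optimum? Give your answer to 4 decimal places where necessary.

share on q_2 = 0.6823

MU_q_1 ∝ 3·q_1^(-1.5), MU_q_2 ∝ 3·q_2^(-1.5), so MRS = (q_2/q_1)^(1.5) = p_1/p_2.
Hence q_2/q_1 = (p_1/p_2)^(1/(1.5)), i.e. raised to the 2/3 power.
With the ratio pinned down, the budget gives q_1* = I/(p_1 + p_2·(q_2/q_1)) and q_2* = (q_2/q_1)·q_1*.
Numerically q_2/q_1 = 0.216892, so q_1* = 97/(2 + 19.8·0.216892) = 15.4104 and q_2* = 0.216892·15.4104 = 3.3424.
Expenditure on q_2: 19.8·3.3424 = 66.1792; share = 0.6823.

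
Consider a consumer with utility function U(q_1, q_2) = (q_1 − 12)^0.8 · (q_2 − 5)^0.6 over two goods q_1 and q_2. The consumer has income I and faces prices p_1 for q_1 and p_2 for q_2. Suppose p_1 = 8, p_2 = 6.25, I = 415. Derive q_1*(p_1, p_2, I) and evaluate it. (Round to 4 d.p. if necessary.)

MRS = (4/3)·(q_2−5)/(q_1−12). Tangency with p_1/p_2 gives q_2−5 = (3/4)·(p_1/p_2)·(q_1−12).
After buying the subsistence bundle (12, 5), a share 4/7 of the remaining income goes to q_1: q_1* = 12 + 4/7·(I − 12p_1 − 5p_2)/p_1.
Discretionary income = 415 − 12·8 − 5·6.25 = 287.75; q_1* = 12 + 4/7·287.75/8 = 32.5536.

q_1* = 32.5536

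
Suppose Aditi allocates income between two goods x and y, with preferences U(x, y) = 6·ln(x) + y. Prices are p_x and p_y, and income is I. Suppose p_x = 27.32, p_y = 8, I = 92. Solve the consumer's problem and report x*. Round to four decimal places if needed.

So x*(p_x,p_y) = 6·p_y/p_x, independent of income; and y* = (I − 6·p_y)/p_y.
At the given prices: x* = 6·8/27.32 = 1.757.

x* = 1.757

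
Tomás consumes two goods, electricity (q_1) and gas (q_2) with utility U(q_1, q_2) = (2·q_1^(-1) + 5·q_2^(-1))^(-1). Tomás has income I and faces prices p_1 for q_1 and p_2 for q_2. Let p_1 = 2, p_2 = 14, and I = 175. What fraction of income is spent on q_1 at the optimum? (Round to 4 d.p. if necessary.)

share on q_1 = 0.1929

MRS = MU_q_1/MU_q_2 = (2/5)·(q_2/q_1)^(2). Set equal to p_1/p_2.
Hence q_2/q_1 = ((5/2)·p_1/p_2)^(1/(2)), i.e. raised to the 0.5 power.
With the ratio pinned down, the budget gives q_1* = I/(p_1 + p_2·(q_2/q_1)) and q_2* = (q_2/q_1)·q_1*.
Numerically q_2/q_1 = 0.597614, so q_1* = 175/(2 + 14·0.597614) = 16.8811 and q_2* = 0.597614·16.8811 = 10.0884.
Expenditure on q_1: 2·16.8811 = 33.7623; share = 0.1929.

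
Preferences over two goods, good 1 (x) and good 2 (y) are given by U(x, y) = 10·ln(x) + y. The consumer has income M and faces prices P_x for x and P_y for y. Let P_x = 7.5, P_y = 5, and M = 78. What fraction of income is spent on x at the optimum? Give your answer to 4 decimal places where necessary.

share on x = 0.641

So x*(P_x,P_y) = 10·P_y/P_x, independent of income; and y* = (M − 10·P_y)/P_y.
At the given prices: x* = 10·5/7.5 = 6.6667, and y* = 5.6.
Expenditure on x: 7.5·6.6667 = 50; share = 0.641.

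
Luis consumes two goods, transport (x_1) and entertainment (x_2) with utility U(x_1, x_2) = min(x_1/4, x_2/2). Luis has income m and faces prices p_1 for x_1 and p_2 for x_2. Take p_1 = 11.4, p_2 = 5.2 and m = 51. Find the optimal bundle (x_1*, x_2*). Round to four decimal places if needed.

x_1* = 3.6429, x_2* = 1.8214

With perfect complements, no substitution: consume in ratio x_1:x_2 = 4:2.
Budget: p_1·x_1 + p_2·(1/2)·x_1 = m, so (4·p_1 + 2·p_2)·x_1 = 4·m.
Demand: x_1*(p_1,p_2,m) = 4·m/(4·p_1 + 2·p_2), x_2* = 2·m/(4·p_1 + 2·p_2).
Here 4·11.4 + 2·5.2 = 56, giving x_1* = 3.6429 and x_2* = 1.8214.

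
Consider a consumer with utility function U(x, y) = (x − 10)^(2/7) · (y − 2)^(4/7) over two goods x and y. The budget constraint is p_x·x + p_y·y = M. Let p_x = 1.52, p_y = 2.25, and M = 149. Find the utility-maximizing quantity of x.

After buying the subsistence bundle (10, 2), a share 1/3 of the remaining income goes to x: x* = 10 + 1/3·(M − 10p_x − 2p_y)/p_x.
Discretionary income = 149 − 10·1.52 − 2·2.25 = 129.3; x* = 10 + 1/3·129.3/1.52 = 38.3553.

x* = 38.3553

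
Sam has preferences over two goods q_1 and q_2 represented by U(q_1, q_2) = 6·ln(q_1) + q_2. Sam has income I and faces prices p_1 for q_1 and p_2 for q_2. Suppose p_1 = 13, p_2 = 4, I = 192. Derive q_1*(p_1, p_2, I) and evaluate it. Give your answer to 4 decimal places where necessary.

MU_q_1 = 6/q_1, MU_q_2 = 1. Tangency: 6/q_1 = p_1/p_2.
So q_1*(p_1,p_2) = 6·p_2/p_1, independent of income; and q_2* = (I − 6·p_2)/p_2.
At the given prices: q_1* = 6·4/13 = 1.8462.

q_1* = 1.8462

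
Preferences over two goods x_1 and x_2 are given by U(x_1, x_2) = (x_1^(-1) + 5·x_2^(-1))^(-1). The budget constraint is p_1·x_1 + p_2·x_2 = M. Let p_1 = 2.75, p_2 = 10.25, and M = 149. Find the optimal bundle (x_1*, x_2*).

MU_x_1 ∝ x_1^(-2), MU_x_2 ∝ 5·x_2^(-2), so MRS = (1/5)·(x_2/x_1)^(2) = p_1/p_2.
Hence x_2/x_1 = (5·p_1/p_2)^(1/(2)), i.e. raised to the 0.5 power.
Substitute x_2 = (x_2/x_1)·x_1 into the budget: x_1* = M/(p_1 + p_2·(x_2/x_1)).
Numerically x_2/x_1 = 1.158216, so x_1* = 149/(2.75 + 10.25·1.158216) = 10.1903 and x_2* = 1.158216·10.1903 = 11.8026.

x_1* = 10.1903, x_2* = 11.8026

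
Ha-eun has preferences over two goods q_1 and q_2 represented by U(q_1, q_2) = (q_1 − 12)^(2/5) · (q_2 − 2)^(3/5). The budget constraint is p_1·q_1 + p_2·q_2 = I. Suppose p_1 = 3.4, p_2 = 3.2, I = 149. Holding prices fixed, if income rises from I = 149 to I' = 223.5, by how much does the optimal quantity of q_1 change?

Δq_1* = 8.7647

Discretionary income = 149 − 12·3.4 − 2·3.2 = 101.8; q_1* = 12 + 0.4·101.8/3.4 = 23.9765.
At I' = 223.5: q_1* = 32.7412. Change: 32.7412 − 23.9765 = 8.7647.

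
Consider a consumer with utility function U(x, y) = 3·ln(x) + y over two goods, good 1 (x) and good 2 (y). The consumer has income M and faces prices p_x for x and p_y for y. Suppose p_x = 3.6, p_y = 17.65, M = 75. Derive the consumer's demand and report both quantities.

MU_x = 3/x, MU_y = 1. Tangency: 3/x = p_x/p_y.
So x*(p_x,p_y) = 3·p_y/p_x, independent of income; and y* = (M − 3·p_y)/p_y.
At the given prices: x* = 3·17.65/3.6 = 14.7083, and y* = 1.2493.

x* = 14.7083, y* = 1.2493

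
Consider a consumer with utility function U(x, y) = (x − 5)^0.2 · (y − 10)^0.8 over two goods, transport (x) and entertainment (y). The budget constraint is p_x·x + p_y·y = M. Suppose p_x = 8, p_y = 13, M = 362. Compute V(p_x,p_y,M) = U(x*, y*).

V = 9.8675

This is Cobb-Douglas in (x−5, y−10): tangency gives 0.2·p_y·(y−10) = 0.8·p_x·(x−5).
Substituting into the budget: x* = 5 + 0.2·(M − 5·p_x − 10·p_y)/p_x, and y* = 10 + 0.8·(…)/p_y.
Discretionary income = 362 − 5·8 − 10·13 = 192; x* = 5 + 0.2·192/8 = 9.8; y* = 10 + 0.8·192/13 = 21.8154.
Utility at the optimum: U(9.8, 21.8154) = 9.8675.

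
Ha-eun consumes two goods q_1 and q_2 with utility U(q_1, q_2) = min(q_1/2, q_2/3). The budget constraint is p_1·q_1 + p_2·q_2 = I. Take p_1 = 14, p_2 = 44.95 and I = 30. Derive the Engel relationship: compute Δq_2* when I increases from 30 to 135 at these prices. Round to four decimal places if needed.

With perfect complements, no substitution: consume in ratio q_1:q_2 = 2:3.
Budget: p_1·q_1 + p_2·(3/2)·q_1 = I, so (2·p_1 + 3·p_2)·q_1 = 2·I.
Demand: q_1*(p_1,p_2,I) = 2·I/(2·p_1 + 3·p_2), q_2* = 3·I/(2·p_1 + 3·p_2).
Here 2·14 + 3·44.95 = 162.85, giving q_2* = 0.5527.
At I' = 135: q_2* = 2.487. Change: 2.487 − 0.5527 = 1.9343.

Δq_2* = 1.9343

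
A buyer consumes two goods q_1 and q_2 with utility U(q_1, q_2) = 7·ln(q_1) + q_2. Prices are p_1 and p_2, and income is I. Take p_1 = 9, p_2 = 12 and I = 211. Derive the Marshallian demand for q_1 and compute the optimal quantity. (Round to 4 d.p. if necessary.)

Set MRS = p_1/p_2: (7/q_1)/1 = p_1/p_2.
So q_1*(p_1,p_2) = 7·p_2/p_1, independent of income; and q_2* = (I − 7·p_2)/p_2.
At the given prices: q_1* = 7·12/9 = 9.3333.

q_1* = 9.3333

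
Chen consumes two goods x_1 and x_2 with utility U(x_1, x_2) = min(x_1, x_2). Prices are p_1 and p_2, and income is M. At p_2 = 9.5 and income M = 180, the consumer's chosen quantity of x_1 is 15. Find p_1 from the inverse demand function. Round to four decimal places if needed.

p_1 = 2.5

Leontief preferences: the optimum is at the kink where x_1/1 = x_2/1, i.e. x_2 = x_1.
Budget: p_1·x_1 + p_2·x_1 = M, so (p_1 + p_2)·x_1 = M.
Demand: x_1*(p_1,p_2,M) = M/(p_1 + p_2), x_2* = M/(p_1 + p_2).
Set x_1* = 15 in the demand function and solve for p_1: p_1 = 2.5.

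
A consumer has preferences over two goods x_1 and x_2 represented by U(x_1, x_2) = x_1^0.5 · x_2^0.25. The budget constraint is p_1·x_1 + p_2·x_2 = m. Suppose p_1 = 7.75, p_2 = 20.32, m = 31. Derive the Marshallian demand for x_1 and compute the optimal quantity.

The MRS is 2·x_2/x_1. Set MRS = p_1/p_2.
Rearranging, p_2·x_2 = (1/2)·p_1·x_1. Substituting into the budget gives p_1·x_1·(1 + (1/2)) = m.
Demand: x_1*(p_1,p_2,m) = 2/3·m/p_1 and x_2* = 1/3·m/p_2.
At p_1=7.75, p_2=20.32, m=31: x_1* = 2/3·31/7.75 = 2.6667.

x_1* = 2.6667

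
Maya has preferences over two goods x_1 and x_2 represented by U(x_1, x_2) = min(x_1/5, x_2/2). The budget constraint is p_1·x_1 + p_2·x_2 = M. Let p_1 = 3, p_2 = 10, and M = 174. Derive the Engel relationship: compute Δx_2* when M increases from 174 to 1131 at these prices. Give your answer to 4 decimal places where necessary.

Leontief preferences: the optimum is at the kink where x_1/5 = x_2/2, i.e. x_2 = (2/5)·x_1.
Budget: p_1·x_1 + p_2·(2/5)·x_1 = M, so (5·p_1 + 2·p_2)·x_1 = 5·M.
Demand: x_1*(p_1,p_2,M) = 5·M/(5·p_1 + 2·p_2), x_2* = 2·M/(5·p_1 + 2·p_2).
Here 5·3 + 2·10 = 35, giving x_2* = 9.9429.
At M' = 1131: x_2* = 64.6286. Change: 64.6286 − 9.9429 = 54.6857.

Δx_2* = 54.6857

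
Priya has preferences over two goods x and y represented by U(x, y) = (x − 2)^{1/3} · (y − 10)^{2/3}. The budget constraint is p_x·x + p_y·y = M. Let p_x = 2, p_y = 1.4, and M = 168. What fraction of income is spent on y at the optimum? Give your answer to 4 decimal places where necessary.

This is Cobb-Douglas in (x−2, y−10): tangency gives 1/3·p_y·(y−10) = 2/3·p_x·(x−2).
Substituting into the budget: x* = 2 + 1/3·(M − 2·p_x − 10·p_y)/p_x, and y* = 10 + 2/3·(…)/p_y.
Discretionary income = 168 − 2·2 − 10·1.4 = 150; x* = 2 + 1/3·150/2 = 27; y* = 10 + 2/3·150/1.4 = 81.4286.
Expenditure on y: 1.4·81.4286 = 114; share = 0.6786.

share on y = 0.6786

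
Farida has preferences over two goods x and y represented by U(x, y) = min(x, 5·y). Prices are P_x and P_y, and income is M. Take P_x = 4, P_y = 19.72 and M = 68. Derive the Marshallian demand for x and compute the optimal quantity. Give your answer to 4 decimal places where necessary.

x* = 8.5599

Demand: x*(P_x,P_y,M) = 5·M/(5·P_x + P_y), y* = M/(5·P_x + P_y).
Here 5·4 + 19.72 = 39.72, giving x* = 8.5599.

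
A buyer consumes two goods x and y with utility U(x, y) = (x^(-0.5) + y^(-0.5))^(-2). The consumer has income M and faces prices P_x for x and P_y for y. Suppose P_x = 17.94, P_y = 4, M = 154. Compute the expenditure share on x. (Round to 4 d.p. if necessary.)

share on x = 0.6225

MU_x ∝ x^(-1.5), MU_y ∝ y^(-1.5), so MRS = (y/x)^(1.5) = P_x/P_y.
Solve for the ratio: y/x = [P_x/P_y]^(2/3).
With the ratio pinned down, the budget gives x* = M/(P_x + P_y·(y/x)) and y* = (y/x)·x*.
Numerically y/x = 2.71962, so x* = 154/(17.94 + 4·2.71962) = 5.3438 and y* = 2.71962·5.3438 = 14.5331.
Expenditure on x: 17.94·5.3438 = 95.8676; share = 0.6225.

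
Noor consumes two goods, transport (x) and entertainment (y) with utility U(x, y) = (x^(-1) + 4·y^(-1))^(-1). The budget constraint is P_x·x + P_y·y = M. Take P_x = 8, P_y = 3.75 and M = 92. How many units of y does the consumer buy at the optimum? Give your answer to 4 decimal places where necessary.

y* = 14.1787

MU_x ∝ x^(-2), MU_y ∝ 4·y^(-2), so MRS = (1/4)·(y/x)^(2) = P_x/P_y.
Solve for the ratio: y/x = [4·P_x/P_y]^(0.5).
With the ratio pinned down, the budget gives x* = M/(P_x + P_y·(y/x)) and y* = (y/x)·x*.
Numerically y/x = 2.921187, so x* = 92/(8 + 3.75·2.921187) = 4.8537 and y* = 2.921187·4.8537 = 14.1787.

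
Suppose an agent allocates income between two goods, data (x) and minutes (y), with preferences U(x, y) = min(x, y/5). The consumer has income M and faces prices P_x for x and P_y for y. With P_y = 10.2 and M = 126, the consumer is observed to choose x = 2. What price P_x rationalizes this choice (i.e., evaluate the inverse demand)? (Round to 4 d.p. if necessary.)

Leontief preferences: the optimum is at the kink where x/1 = y/5, i.e. y = 5·x.
Budget: P_x·x + P_y·5·x = M, so (P_x + 5·P_y)·x = M.
Demand: x*(P_x,P_y,M) = M/(P_x + 5·P_y), y* = 5·M/(P_x + 5·P_y).
Set x* = 2 in the demand function and solve for P_x: P_x = 12.

P_x = 12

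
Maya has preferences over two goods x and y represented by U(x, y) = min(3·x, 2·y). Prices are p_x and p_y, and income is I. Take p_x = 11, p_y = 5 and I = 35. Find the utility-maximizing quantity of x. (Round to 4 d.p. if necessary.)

Leontief preferences: the optimum is at the kink where x/2 = y/3, i.e. y = (3/2)·x.
Budget: p_x·x + p_y·(3/2)·x = I, so (2·p_x + 3·p_y)·x = 2·I.
Demand: x*(p_x,p_y,I) = 2·I/(2·p_x + 3·p_y), y* = 3·I/(2·p_x + 3·p_y).
Here 2·11 + 3·5 = 37, giving x* = 1.8919.

x* = 1.8919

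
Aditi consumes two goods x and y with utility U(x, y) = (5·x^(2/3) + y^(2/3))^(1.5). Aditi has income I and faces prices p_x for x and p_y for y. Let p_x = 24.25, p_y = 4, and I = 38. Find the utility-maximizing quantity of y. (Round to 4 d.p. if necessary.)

y* = 2.1586

MU_x ∝ 5·x^(-1/3), MU_y ∝ y^(-1/3), so MRS = 5·(y/x)^(1/3) = p_x/p_y.
Hence y/x = ((1/5)·p_x/p_y)^(1/(1/3)), i.e. raised to the 3 power.
Substitute y = (y/x)·x into the budget: x* = I/(p_x + p_y·(y/x)).
Numerically y/x = 1.782564, so x* = 38/(24.25 + 4·1.782564) = 1.211 and y* = 1.782564·1.211 = 2.1586.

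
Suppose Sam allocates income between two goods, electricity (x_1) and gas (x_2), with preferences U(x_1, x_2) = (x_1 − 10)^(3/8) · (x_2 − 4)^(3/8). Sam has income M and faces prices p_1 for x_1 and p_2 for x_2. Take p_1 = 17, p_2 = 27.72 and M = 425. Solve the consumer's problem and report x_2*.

x_2* = 6.5996

This is Cobb-Douglas in (x_1−10, x_2−4): tangency gives 0.375·p_2·(x_2−4) = 0.375·p_1·(x_1−10).
After buying the subsistence bundle (10, 4), a share 0.5 of the remaining income goes to x_1: x_1* = 10 + 0.5·(M − 10p_1 − 4p_2)/p_1.
Discretionary income = 425 − 10·17 − 4·27.72 = 144.12; x_2* = 4 + 0.5·144.12/27.72 = 6.5996.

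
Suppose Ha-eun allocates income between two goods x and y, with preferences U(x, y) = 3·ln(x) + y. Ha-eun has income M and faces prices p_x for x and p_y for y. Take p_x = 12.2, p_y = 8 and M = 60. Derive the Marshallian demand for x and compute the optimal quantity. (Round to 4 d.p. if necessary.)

x* = 1.9672

Set MRS = p_x/p_y: (3/x)/1 = p_x/p_y.
So x*(p_x,p_y) = 3·p_y/p_x, independent of income; and y* = (M − 3·p_y)/p_y.
At the given prices: x* = 3·8/12.2 = 1.9672.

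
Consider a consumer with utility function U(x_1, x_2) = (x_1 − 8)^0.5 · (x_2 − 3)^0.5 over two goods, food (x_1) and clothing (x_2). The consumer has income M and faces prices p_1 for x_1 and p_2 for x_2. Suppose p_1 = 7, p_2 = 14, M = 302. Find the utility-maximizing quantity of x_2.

x_2* = 10.2857

MRS = (x_2−3)/(x_1−8). Tangency with p_1/p_2 gives x_2−3 = (p_1/p_2)·(x_1−8).
Substituting into the budget: x_1* = 8 + 0.5·(M − 8·p_1 − 3·p_2)/p_1, and x_2* = 3 + 0.5·(…)/p_2.
Discretionary income = 302 − 8·7 − 3·14 = 204; x_2* = 3 + 0.5·204/14 = 10.2857.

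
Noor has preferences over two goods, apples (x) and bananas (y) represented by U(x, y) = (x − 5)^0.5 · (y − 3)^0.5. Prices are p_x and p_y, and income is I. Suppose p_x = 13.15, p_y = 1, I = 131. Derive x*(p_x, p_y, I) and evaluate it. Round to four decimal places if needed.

Substituting into the budget: x* = 5 + 0.5·(I − 5·p_x − 3·p_y)/p_x, and y* = 3 + 0.5·(…)/p_y.
Discretionary income = 131 − 5·13.15 − 3·1 = 62.25; x* = 5 + 0.5·62.25/13.15 = 7.3669.

x* = 7.3669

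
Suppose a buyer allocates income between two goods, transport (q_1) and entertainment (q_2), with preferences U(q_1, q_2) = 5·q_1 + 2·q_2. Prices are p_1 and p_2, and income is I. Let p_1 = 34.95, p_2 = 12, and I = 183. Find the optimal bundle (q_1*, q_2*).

q_1* = 0, q_2* = 15.25

Numerically: q_1* = 0, q_2* = 15.25.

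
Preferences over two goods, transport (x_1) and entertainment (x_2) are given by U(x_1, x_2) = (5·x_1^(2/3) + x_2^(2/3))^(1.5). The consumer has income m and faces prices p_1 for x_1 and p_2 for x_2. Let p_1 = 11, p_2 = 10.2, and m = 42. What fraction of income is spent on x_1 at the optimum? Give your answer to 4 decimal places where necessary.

share on x_1 = 0.9908

From the CES first-order condition, 5·(x_2/x_1)^(1/3) = p_1/p_2.
Hence x_2/x_1 = ((1/5)·p_1/p_2)^(1/(1/3)), i.e. raised to the 3 power.
Substitute x_2 = (x_2/x_1)·x_1 into the budget: x_1* = m/(p_1 + p_2·(x_2/x_1)).
Numerically x_2/x_1 = 0.010034, so x_1* = 42/(11 + 10.2·0.010034) = 3.783 and x_2* = 0.010034·3.783 = 0.038.
Expenditure on x_1: 11·3.783 = 41.6128; share = 0.9908.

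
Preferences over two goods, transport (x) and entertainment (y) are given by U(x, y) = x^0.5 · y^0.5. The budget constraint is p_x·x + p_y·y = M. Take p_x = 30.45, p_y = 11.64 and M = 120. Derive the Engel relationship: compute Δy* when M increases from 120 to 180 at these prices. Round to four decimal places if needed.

The MRS is y/x. Set MRS = p_x/p_y.
Rearranging, p_y·y = p_x·x. Substituting into the budget gives p_x·x·(1 + 1) = M.
Demand: x*(p_x,p_y,M) = 0.5·M/p_x and y* = 0.5·M/p_y.
At p_x=30.45, p_y=11.64, M=120: y* = 0.5·120/11.64 = 5.1546.
At M' = 180: y* = 7.732. Change: 7.732 − 5.1546 = 2.5773.

Δy* = 2.5773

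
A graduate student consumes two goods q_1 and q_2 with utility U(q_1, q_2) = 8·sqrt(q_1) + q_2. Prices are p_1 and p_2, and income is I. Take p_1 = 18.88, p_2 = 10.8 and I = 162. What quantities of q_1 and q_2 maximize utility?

Thus q_1* = (4·p_2/p_1)² — independent of I — with the rest of income spent on q_2.
Plugging in: q_1* = (4·10.8/18.88)² = 5.2356, q_2* = 5.8475.

q_1* = 5.2356, q_2* = 5.8475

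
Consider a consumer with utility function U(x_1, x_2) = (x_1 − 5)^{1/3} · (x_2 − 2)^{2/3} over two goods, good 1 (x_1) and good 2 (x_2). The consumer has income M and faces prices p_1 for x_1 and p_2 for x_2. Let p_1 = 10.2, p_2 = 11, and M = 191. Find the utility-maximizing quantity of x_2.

x_2* = 9.1515

Let x_1' = x_1−5, x_2' = x_2−2. MRS = (1/2)·x_2'/x_1' = p_1/p_2.
Substituting into the budget: x_1* = 5 + 1/3·(M − 5·p_1 − 2·p_2)/p_1, and x_2* = 2 + 2/3·(…)/p_2.
Discretionary income = 191 − 5·10.2 − 2·11 = 118; x_2* = 2 + 2/3·118/11 = 9.1515.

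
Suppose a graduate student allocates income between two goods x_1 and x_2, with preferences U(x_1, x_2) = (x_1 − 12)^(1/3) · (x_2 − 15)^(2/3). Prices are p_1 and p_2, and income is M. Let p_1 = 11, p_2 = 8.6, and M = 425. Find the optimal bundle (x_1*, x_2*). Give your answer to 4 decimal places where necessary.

x_1* = 16.9697, x_2* = 27.7132

Discretionary income = 425 − 12·11 − 15·8.6 = 164; x_1* = 12 + 1/3·164/11 = 16.9697; x_2* = 15 + 2/3·164/8.6 = 27.7132.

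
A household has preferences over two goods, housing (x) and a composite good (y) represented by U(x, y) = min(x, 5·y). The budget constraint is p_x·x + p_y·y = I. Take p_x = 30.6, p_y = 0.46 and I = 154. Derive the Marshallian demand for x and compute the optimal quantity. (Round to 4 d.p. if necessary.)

Leontief preferences: the optimum is at the kink where x/5 = y/1, i.e. y = (1/5)·x.
Budget: p_x·x + p_y·(1/5)·x = I, so (5·p_x + p_y)·x = 5·I.
Demand: x*(p_x,p_y,I) = 5·I/(5·p_x + p_y), y* = I/(5·p_x + p_y).
Here 5·30.6 + 0.46 = 153.46, giving x* = 5.0176.

x* = 5.0176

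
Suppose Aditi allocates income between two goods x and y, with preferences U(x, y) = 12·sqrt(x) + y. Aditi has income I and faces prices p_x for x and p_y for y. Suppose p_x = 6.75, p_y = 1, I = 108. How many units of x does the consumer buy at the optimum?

Solve: √x = 6·p_y/p_x, so x*(p_x,p_y) = (6·p_y/p_x)², and y* = (I − p_x·x*)/p_y.
Plugging in: x* = (6·1/6.75)² = 0.7901.

x* = 0.7901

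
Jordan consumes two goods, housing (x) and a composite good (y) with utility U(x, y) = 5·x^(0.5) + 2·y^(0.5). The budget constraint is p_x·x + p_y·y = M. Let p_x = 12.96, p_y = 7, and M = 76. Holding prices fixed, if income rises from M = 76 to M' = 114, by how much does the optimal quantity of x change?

MU_x ∝ 5·x^(-0.5), MU_y ∝ 2·y^(-0.5), so MRS = (5/2)·(y/x)^(0.5) = p_x/p_y.
Solve for the ratio: y/x = [(2/5)·p_x/p_y]^(2).
With the ratio pinned down, the budget gives x* = M/(p_x + p_y·(y/x)) and y* = (y/x)·x*.
Numerically y/x = 0.548446, so x* = 76/(12.96 + 7·0.548446) = 4.524.
At M' = 114: x* = 6.7861. Change: 6.7861 − 4.524 = 2.262.

Δx* = 2.262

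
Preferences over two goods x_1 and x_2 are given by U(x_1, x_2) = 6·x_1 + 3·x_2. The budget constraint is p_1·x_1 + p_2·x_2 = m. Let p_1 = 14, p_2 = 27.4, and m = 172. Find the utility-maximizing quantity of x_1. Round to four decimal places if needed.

x_1* = 12.2857

Perfect substitutes: compare marginal utility per dollar. 6/p_1 vs 3/p_2 → 0.4286 vs 0.1095.
x_1 gives more utility per dollar, so spend all income on x_1: x_1* = m/p_1, x_2* = 0.
Numerically: x_1* = 12.2857, x_2* = 0.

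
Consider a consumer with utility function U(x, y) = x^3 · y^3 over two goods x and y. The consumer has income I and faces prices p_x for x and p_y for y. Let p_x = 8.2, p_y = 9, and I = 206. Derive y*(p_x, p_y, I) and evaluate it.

y* = 11.4444

Demand: x*(p_x,p_y,I) = 0.5·I/p_x and y* = 0.5·I/p_y.
At p_x=8.2, p_y=9, I=206: y* = 0.5·206/9 = 11.4444.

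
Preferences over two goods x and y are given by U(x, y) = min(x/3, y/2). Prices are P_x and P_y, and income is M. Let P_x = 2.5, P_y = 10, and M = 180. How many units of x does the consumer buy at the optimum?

Demand: x*(P_x,P_y,M) = 3·M/(3·P_x + 2·P_y), y* = 2·M/(3·P_x + 2·P_y).
Here 3·2.5 + 2·10 = 27.5, giving x* = 19.6364.

x* = 19.6364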